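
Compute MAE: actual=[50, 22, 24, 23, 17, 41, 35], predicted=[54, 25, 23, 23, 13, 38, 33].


Absolute errors: |50-54|=4, |22-25|=3, |24-23|=1, |23-23|=0, |17-13|=4, |41-38|=3, |35-33|=2
Sum = 17
MAE = 17/7 = 17/7

17/7


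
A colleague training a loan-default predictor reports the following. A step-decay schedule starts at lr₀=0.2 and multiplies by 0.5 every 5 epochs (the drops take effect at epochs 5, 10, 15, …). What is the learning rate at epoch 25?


n_drops = ⌊25/5⌋ = 5
lr = 0.2·0.5^5 = 0.2·0.03125 = 0.00625

0.00625


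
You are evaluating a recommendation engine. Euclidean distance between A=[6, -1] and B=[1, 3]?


d = √((6-1)² + (-1-3)²)
  = √(25 + 16)
  = √41 = 6.4031

6.4031


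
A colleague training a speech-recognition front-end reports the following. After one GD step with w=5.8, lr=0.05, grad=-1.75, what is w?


w_new = w - α·∇
= 5.8 - 0.05·-1.75
= 5.8 + 0.0875
= 5.8875

5.8875


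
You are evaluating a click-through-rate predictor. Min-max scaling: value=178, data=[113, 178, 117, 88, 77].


min=77, max=178
(178-77)/(178-77) = 101/101 = 1.0

1.0


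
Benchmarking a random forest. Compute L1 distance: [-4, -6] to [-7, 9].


d = |-4+ 7| + |-6-9|
  = 3 + 15
  = 18

18


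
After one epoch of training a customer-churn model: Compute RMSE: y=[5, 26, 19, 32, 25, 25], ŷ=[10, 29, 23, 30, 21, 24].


MSE = 71/6 = 11.8333
RMSE = √(71/6) = 3.44

3.44


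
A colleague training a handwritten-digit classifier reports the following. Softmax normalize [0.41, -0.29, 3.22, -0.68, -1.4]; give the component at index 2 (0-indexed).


Exponentials: e^0.41=1.5068, e^-0.29=0.7483, e^3.22=25.0281, e^-0.68=0.5066, e^-1.4=0.2466
Sum = 28.0364
Softmax = [0.0537, 0.0267, 0.8927, 0.0181, 0.0088]
p[2] = 25.0281/28.0364 = 0.8927

0.8927


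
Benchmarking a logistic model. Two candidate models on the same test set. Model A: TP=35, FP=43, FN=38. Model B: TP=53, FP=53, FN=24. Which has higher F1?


Model A: P=35/78=0.4487, R=35/73=0.4795, F1=2PR/(P+R)=2TP/(2TP+FP+FN)=70/151=0.4636
Model B: P=53/106=0.5, R=53/77=0.6883, F1=2PR/(P+R)=2TP/(2TP+FP+FN)=106/183=0.5792
0.4636 < 0.5792 → Model B

Model B


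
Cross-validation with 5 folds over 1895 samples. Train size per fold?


Fold size = 1895/5 = 379
Training per fold = 1895 - 379 = 1516

1516


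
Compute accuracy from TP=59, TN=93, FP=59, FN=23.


Accuracy = (TP+TN)/(TP+TN+FP+FN)
= (59+93)/(234)
= 152/234 = 64.96%

64.96%


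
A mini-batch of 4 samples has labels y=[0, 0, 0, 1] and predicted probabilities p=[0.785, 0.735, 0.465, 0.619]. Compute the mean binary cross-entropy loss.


L[0] = -ln(1-0.785) = -ln(0.215) = 1.5371
L[1] = -ln(1-0.735) = -ln(0.265) = 1.328
L[2] = -ln(1-0.465) = -ln(0.535) = 0.6255
L[3] = -ln(0.619) = 0.4797
mean = (1.5371 + 1.328 + 0.6255 + 0.4797)/4 = 0.9926

0.9926


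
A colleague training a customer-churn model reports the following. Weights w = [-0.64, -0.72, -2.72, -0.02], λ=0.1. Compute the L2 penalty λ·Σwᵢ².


‖w‖₂² = (-0.64)² + (-0.72)² + (-2.72)² + (-0.02)²
     = 0.4096 + 0.5184 + 7.3984 + 0.0004
     = 8.3268
λ·‖w‖₂² = 0.1·8.3268 = 0.83268

0.83268


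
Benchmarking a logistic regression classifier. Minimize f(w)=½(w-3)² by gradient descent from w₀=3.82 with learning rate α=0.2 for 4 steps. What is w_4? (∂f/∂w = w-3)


step 1: grad = 3.82-3 = 0.82; w = 3.82 - 0.2·(0.82) = 3.656
step 2: grad = 3.656-3 = 0.656; w = 3.656 - 0.2·(0.656) = 3.5248
step 3: grad = 3.5248-3 = 0.5248; w = 3.5248 - 0.2·(0.5248) = 3.41984
step 4: grad = 3.41984-3 = 0.41984; w = 3.41984 - 0.2·(0.41984) = 3.335872

3.335872


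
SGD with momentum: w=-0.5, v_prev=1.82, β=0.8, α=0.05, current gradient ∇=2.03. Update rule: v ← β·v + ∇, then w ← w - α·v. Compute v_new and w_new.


v_new = 0.8·1.82 + 2.03 = 1.456 + 2.03 = 3.486
w_new = -0.5 - 0.05·3.486 = -0.5 - 0.1743 = -0.6743

v_new=3.486, w_new=-0.6743


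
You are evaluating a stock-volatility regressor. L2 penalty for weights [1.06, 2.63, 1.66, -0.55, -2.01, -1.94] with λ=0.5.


‖w‖₂² = (1.06)² + (2.63)² + (1.66)² + (-0.55)² + (-2.01)² + (-1.94)²
     = 1.1236 + 6.9169 + 2.7556 + 0.3025 + 4.0401 + 3.7636
     = 18.9023
λ·‖w‖₂² = 0.5·18.9023 = 9.45115

9.45115


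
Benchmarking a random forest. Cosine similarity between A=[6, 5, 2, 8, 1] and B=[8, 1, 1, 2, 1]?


A·B = 6·8 + 5·1 + 2·1 + 8·2 + 1·1 = 72
‖A‖ = √130 = 11.4018, ‖B‖ = √71 = 8.4261
cos = 72/(√130·√71) = 72/√9230 = 0.7494

0.7494


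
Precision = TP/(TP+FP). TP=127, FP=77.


Precision = TP/(TP+FP)
= 127/(127+77)
= 127/204 = 62.25%

62.25%


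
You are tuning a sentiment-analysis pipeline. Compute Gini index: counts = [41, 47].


Probabilities: [41/88, 47/88] ≈ [0.4659, 0.5341]
Σpᵢ² = (1681 + 2209)/88² = 3890/7744
Gini = 1 - Σpᵢ² = 1 - 3890/7744 = 0.4977

0.4977


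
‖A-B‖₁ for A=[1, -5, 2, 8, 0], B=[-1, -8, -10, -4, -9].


d = |1+ 1| + |-5+ 8| + |2+ 10| + |8+ 4| + |0+ 9|
  = 2 + 3 + 12 + 12 + 9
  = 38

38


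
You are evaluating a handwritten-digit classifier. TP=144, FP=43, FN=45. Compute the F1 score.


Precision = 144/187 = 0.7701
Recall = 144/189 = 0.7619
F1 = 2·P·R/(P+R) = 2·TP/(2·TP+FP+FN) = 288/(288+43+45) = 288/376 = 0.766

0.766


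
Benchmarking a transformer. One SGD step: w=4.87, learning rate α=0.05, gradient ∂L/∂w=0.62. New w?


w_new = w - α·∇
= 4.87 - 0.05·0.62
= 4.87 - 0.031
= 4.839

4.839


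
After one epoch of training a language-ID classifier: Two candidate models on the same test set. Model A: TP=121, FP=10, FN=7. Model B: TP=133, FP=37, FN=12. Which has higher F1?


Model A: P=121/131=0.9237, R=121/128=0.9453, F1=2PR/(P+R)=2TP/(2TP+FP+FN)=242/259=0.9344
Model B: P=133/170=0.7824, R=133/145=0.9172, F1=2PR/(P+R)=2TP/(2TP+FP+FN)=266/315=0.8444
0.9344 > 0.8444 → Model A

Model A


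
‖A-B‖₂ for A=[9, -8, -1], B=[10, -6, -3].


d = √((9-10)² + (-8+ 6)² + (-1+ 3)²)
  = √(1 + 4 + 4)
  = √9 = 3.0

3.0


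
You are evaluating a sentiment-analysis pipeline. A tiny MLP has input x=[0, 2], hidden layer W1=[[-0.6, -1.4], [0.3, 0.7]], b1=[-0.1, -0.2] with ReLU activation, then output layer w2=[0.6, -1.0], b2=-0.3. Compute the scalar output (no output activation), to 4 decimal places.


z1[0] = (-0.6)·(0) + (-1.4)·(2) - 0.1 = -2.9
z1[1] = (0.3)·(0) + (0.7)·(2) - 0.2 = 1.2
h = ReLU(z1) = [0.0, 1.2]
output = (0.6)·(0.0) + (-1.0)·(1.2) - 0.3 = -1.5

-1.5


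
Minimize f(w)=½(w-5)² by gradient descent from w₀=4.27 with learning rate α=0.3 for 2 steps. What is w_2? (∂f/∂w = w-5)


step 1: grad = 4.27-5 = -0.73; w = 4.27 - 0.3·(-0.73) = 4.489
step 2: grad = 4.489-5 = -0.511; w = 4.489 - 0.3·(-0.511) = 4.6423

4.6423


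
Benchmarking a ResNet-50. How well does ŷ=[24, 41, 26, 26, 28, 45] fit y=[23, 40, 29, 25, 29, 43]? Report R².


ȳ = 31.5
SS_res = Σ(y-ŷ)² = 17
SS_tot = Σ(y-ȳ)² = 331.5
R² = 1 - SS_res/SS_tot = 1 - 0.0513 = 0.9487

0.9487


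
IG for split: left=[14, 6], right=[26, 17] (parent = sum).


Parent = [40, 23], H_parent = 0.9468
H_left = 0.8813 (n=20), H_right = 0.9682 (n=43)
H_children = (20/63)·0.8813 + (43/63)·0.9682 = 0.9406
IG = 0.9468 - 0.9406 = 0.0062

0.0062


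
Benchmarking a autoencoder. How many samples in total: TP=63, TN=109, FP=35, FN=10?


Total = TP + TN + FP + FN
= 63 + 109 + 35 + 10
= 217
(Predicted positive: 98, predicted negative: 119)

217


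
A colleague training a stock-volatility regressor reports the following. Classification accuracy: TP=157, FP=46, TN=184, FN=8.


Accuracy = (TP+TN)/(TP+TN+FP+FN)
= (157+184)/(395)
= 341/395 = 86.33%

86.33%


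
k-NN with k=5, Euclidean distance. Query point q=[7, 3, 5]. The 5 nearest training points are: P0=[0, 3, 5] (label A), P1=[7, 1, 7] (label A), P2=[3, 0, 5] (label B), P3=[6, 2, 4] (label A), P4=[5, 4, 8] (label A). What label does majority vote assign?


d(q,P0) = 7.0  (label A)
d(q,P1) = 2.8284  (label A)
d(q,P2) = 5.0  (label B)
d(q,P3) = 1.7321  (label A)
d(q,P4) = 3.7417  (label A)
Votes: A=4, B=1
Majority → A

A


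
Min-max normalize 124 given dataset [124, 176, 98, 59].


min=59, max=176
(124-59)/(176-59) = 65/117 = 0.5556

0.5556


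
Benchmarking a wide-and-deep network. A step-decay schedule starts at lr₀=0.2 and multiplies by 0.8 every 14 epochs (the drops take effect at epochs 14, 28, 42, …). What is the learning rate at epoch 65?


n_drops = ⌊65/14⌋ = 4
lr = 0.2·0.8^4 = 0.2·0.4096 = 0.08192

0.08192


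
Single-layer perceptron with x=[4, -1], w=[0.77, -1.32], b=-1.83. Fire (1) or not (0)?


z = (4)·(0.77) + (-1)·(-1.32) - 1.83
  = 2.57
step(z) = 1 (z≥0)

1


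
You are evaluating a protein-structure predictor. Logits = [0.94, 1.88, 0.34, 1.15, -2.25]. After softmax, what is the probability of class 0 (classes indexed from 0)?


Exponentials: e^0.94=2.56, e^1.88=6.5535, e^0.34=1.4049, e^1.15=3.1582, e^-2.25=0.1054
Sum = 13.782
Softmax = [0.1857, 0.4755, 0.1019, 0.2292, 0.0076]
p[0] = 2.56/13.782 = 0.1857

0.1857


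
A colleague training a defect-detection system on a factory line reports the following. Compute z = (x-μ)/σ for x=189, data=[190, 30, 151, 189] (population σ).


μ = 140, σ = 65.4255
z = (189 - 140)/65.4255 = 0.7489

0.7489


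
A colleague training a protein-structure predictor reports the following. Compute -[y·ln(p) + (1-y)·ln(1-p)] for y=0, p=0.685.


BCE = -[y·ln(p) + (1-y)·ln(1-p)]
= -0 - 1·ln(1-0.685)
= -ln(0.315) = 1.1552

1.1552


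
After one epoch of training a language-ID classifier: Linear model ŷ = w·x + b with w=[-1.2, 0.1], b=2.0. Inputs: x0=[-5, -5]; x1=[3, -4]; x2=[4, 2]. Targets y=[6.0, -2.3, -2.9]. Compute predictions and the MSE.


ŷ0 = (-1.2)·(-5) + (0.1)·(-5) + 2.0 = 7.5
ŷ1 = (-1.2)·(3) + (0.1)·(-4) + 2.0 = -2.0
ŷ2 = (-1.2)·(4) + (0.1)·(2) + 2.0 = -2.6
errors² = [2.25, 0.09, 0.09]
MSE = 2.4300/3 = 0.81

0.81


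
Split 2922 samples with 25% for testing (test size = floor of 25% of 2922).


Test = ⌊2922·25/100⌋ = 730
Train = 2922 - 730 = 2192

Train: 2192, Test: 730


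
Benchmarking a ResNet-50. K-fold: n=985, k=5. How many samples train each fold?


Fold size = 985/5 = 197
Training per fold = 985 - 197 = 788

788


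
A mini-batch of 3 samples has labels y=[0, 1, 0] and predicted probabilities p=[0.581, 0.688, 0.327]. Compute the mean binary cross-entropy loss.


L[0] = -ln(1-0.581) = -ln(0.419) = 0.8699
L[1] = -ln(0.688) = 0.374
L[2] = -ln(1-0.327) = -ln(0.673) = 0.396
mean = (0.8699 + 0.374 + 0.396)/3 = 0.5466

0.5466


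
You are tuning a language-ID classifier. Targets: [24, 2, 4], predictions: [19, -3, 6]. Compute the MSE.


Squared errors: (24-19)²=25, (2+ 3)²=25, (4-6)²=4
Sum = 54
MSE = 54/3 = 18

18


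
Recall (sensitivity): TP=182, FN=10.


Recall = TP/(TP+FN)
= 182/(182+10)
= 182/192 = 94.79%

94.79%


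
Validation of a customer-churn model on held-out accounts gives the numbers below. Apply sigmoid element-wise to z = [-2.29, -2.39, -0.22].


σ(-2.29) = 1/(1+e^2.29) = 0.092
σ(-2.39) = 1/(1+e^2.39) = 0.0839
σ(-0.22) = 1/(1+e^0.22) = 0.4452
result = [0.092, 0.0839, 0.4452]

[0.092, 0.0839, 0.4452]


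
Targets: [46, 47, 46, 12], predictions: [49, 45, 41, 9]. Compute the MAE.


Absolute errors: |46-49|=3, |47-45|=2, |46-41|=5, |12-9|=3
Sum = 13
MAE = 13/4 = 13/4

13/4


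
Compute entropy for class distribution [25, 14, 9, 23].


Probabilities: [25/71, 14/71, 9/71, 23/71] ≈ [0.3521, 0.1972, 0.1268, 0.3239]
H = -((25/71)·log₂(25/71) + (14/71)·log₂(14/71) + (9/71)·log₂(9/71) + (23/71)·log₂(23/71))
  = 1.8966 bits

1.8966 bits


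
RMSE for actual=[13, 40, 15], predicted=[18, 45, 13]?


MSE = 54/3 = 18
RMSE = √(54/3) = 4.2426

4.2426


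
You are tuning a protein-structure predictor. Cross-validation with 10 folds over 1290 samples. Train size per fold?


Fold size = 1290/10 = 129
Training per fold = 1290 - 129 = 1161

1161


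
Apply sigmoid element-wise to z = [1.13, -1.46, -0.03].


σ(1.13) = 1/(1+e^-1.13) = 0.7558
σ(-1.46) = 1/(1+e^1.46) = 0.1885
σ(-0.03) = 1/(1+e^0.03) = 0.4925
result = [0.7558, 0.1885, 0.4925]

[0.7558, 0.1885, 0.4925]


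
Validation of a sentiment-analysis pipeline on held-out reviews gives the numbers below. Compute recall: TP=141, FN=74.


Recall = TP/(TP+FN)
= 141/(141+74)
= 141/215 = 65.58%

65.58%


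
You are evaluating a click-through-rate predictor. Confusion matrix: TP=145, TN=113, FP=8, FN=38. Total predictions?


Total = TP + TN + FP + FN
= 145 + 113 + 8 + 38
= 304
(Predicted positive: 153, predicted negative: 151)

304


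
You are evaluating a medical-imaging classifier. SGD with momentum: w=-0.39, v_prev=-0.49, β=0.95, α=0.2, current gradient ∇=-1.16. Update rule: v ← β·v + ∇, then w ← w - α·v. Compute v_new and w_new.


v_new = 0.95·-0.49 - 1.16 = -0.4655 - 1.16 = -1.6255
w_new = -0.39 - 0.2·-1.6255 = -0.39 + 0.3251 = -0.0649

v_new=-1.6255, w_new=-0.0649


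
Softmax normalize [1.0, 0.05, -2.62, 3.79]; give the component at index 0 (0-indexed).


Exponentials: e^1.0=2.7183, e^0.05=1.0513, e^-2.62=0.0728, e^3.79=44.2564
Sum = 48.0988
Softmax = [0.0565, 0.0219, 0.0015, 0.9201]
p[0] = 2.7183/48.0988 = 0.0565

0.0565


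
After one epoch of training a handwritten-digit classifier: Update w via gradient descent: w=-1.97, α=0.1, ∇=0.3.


w_new = w - α·∇
= -1.97 - 0.1·0.3
= -1.97 - 0.03
= -2

-2


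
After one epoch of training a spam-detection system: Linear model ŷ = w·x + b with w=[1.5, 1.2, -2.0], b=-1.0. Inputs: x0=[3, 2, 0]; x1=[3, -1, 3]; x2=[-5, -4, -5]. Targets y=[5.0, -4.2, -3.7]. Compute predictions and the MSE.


ŷ0 = (1.5)·(3) + (1.2)·(2) + (-2.0)·(0) - 1.0 = 5.9
ŷ1 = (1.5)·(3) + (1.2)·(-1) + (-2.0)·(3) - 1.0 = -3.7
ŷ2 = (1.5)·(-5) + (1.2)·(-4) + (-2.0)·(-5) - 1.0 = -3.3
errors² = [0.81, 0.25, 0.16]
MSE = 1.2200/3 = 0.4067

0.4067


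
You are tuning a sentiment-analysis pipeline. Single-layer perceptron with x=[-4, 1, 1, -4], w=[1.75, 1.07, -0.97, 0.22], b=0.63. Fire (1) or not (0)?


z = (-4)·(1.75) + (1)·(1.07) + (1)·(-0.97) + (-4)·(0.22) + 0.63
  = -7.15
step(z) = 0 (z<0)

0


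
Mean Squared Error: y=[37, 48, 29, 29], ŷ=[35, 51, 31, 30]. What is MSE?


Squared errors: (37-35)²=4, (48-51)²=9, (29-31)²=4, (29-30)²=1
Sum = 18
MSE = 18/4 = 9/2

9/2


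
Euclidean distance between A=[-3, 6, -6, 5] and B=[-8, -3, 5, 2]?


d = √((-3+ 8)² + (6+ 3)² + (-6-5)² + (5-2)²)
  = √(25 + 81 + 121 + 9)
  = √236 = 15.3623

15.3623


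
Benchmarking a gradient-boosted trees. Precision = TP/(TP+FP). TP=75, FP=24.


Precision = TP/(TP+FP)
= 75/(75+24)
= 75/99 = 75.76%

75.76%


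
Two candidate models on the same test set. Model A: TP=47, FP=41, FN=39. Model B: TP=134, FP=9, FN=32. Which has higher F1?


Model A: P=47/88=0.5341, R=47/86=0.5465, F1=2PR/(P+R)=2TP/(2TP+FP+FN)=94/174=0.5402
Model B: P=134/143=0.9371, R=134/166=0.8072, F1=2PR/(P+R)=2TP/(2TP+FP+FN)=268/309=0.8673
0.5402 < 0.8673 → Model B

Model B


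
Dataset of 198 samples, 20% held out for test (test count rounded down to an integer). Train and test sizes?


Test = ⌊198·20/100⌋ = 39
Train = 198 - 39 = 159

Train: 159, Test: 39


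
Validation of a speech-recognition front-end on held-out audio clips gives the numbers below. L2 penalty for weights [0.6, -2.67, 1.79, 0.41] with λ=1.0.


‖w‖₂² = (0.6)² + (-2.67)² + (1.79)² + (0.41)²
     = 0.36 + 7.1289 + 3.2041 + 0.1681
     = 10.8611
λ·‖w‖₂² = 1.0·10.8611 = 10.8611

10.8611


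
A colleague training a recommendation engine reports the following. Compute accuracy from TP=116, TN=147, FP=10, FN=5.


Accuracy = (TP+TN)/(TP+TN+FP+FN)
= (116+147)/(278)
= 263/278 = 94.6%

94.6%


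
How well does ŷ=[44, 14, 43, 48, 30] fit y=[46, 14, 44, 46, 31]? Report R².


ȳ = 36.2
SS_res = Σ(y-ŷ)² = 10
SS_tot = Σ(y-ȳ)² = 772.8
R² = 1 - SS_res/SS_tot = 1 - 0.0129 = 0.9871

0.9871


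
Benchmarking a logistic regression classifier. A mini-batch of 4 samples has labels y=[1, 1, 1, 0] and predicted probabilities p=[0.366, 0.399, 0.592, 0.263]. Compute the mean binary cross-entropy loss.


L[0] = -ln(0.366) = 1.0051
L[1] = -ln(0.399) = 0.9188
L[2] = -ln(0.592) = 0.5242
L[3] = -ln(1-0.263) = -ln(0.737) = 0.3052
mean = (1.0051 + 0.9188 + 0.5242 + 0.3052)/4 = 0.6883

0.6883


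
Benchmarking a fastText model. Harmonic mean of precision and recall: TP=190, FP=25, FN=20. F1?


Precision = 190/215 = 0.8837
Recall = 190/210 = 0.9048
F1 = 2·P·R/(P+R) = 2·TP/(2·TP+FP+FN) = 380/(380+25+20) = 380/425 = 0.8941

0.8941


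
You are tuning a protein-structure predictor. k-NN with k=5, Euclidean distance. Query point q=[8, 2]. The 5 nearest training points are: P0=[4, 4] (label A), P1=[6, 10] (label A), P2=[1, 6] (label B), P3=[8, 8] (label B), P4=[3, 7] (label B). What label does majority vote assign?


d(q,P0) = 4.4721  (label A)
d(q,P1) = 8.2462  (label A)
d(q,P2) = 8.0623  (label B)
d(q,P3) = 6.0  (label B)
d(q,P4) = 7.0711  (label B)
Votes: A=2, B=3
Majority → B

B


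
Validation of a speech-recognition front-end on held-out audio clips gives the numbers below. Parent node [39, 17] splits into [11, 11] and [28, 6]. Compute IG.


Parent = [39, 17], H_parent = 0.8856
H_left = 1 (n=22), H_right = 0.6723 (n=34)
H_children = (22/56)·1 + (34/56)·0.6723 = 0.801
IG = 0.8856 - 0.801 = 0.0846

0.0846


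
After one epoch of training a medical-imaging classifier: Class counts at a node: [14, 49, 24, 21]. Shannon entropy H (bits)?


Probabilities: [14/108, 49/108, 24/108, 21/108] ≈ [0.1296, 0.4537, 0.2222, 0.1944]
H = -((14/108)·log₂(14/108) + (49/108)·log₂(49/108) + (24/108)·log₂(24/108) + (21/108)·log₂(21/108))
  = 1.841 bits

1.841 bits


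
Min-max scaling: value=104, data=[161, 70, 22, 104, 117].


min=22, max=161
(104-22)/(161-22) = 82/139 = 0.5899

0.5899


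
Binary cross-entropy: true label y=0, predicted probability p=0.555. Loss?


BCE = -[y·ln(p) + (1-y)·ln(1-p)]
= -0 - 1·ln(1-0.555)
= -ln(0.445) = 0.8097

0.8097


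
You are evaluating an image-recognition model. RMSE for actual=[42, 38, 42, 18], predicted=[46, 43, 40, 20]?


MSE = 49/4 = 12.25
RMSE = √(49/4) = 3.5

3.5


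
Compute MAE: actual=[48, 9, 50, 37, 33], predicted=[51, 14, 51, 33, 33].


Absolute errors: |48-51|=3, |9-14|=5, |50-51|=1, |37-33|=4, |33-33|=0
Sum = 13
MAE = 13/5 = 13/5

13/5


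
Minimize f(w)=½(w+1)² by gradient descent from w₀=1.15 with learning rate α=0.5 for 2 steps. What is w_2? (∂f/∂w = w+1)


step 1: grad = 1.15+1 = 2.15; w = 1.15 - 0.5·(2.15) = 0.075
step 2: grad = 0.075+1 = 1.075; w = 0.075 - 0.5·(1.075) = -0.4625

-0.4625


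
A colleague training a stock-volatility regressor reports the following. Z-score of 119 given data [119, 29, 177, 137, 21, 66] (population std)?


μ = 91.5, σ = 57.2473
z = (119 - 91.5)/57.2473 = 0.4804

0.4804


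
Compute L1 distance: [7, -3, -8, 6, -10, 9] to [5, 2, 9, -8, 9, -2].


d = |7-5| + |-3-2| + |-8-9| + |6+ 8| + |-10-9| + |9+ 2|
  = 2 + 5 + 17 + 14 + 19 + 11
  = 68

68


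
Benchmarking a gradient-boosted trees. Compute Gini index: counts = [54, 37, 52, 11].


Probabilities: [54/154, 37/154, 52/154, 11/154] ≈ [0.3506, 0.2403, 0.3377, 0.0714]
Σpᵢ² = (2916 + 1369 + 2704 + 121)/154² = 7110/23716
Gini = 1 - Σpᵢ² = 1 - 7110/23716 = 0.7002

0.7002


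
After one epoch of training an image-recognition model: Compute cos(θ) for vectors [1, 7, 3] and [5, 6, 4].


A·B = 1·5 + 7·6 + 3·4 = 59
‖A‖ = √59 = 7.6811, ‖B‖ = √77 = 8.775
cos = 59/(√59·√77) = 59/√4543 = 0.8753

0.8753


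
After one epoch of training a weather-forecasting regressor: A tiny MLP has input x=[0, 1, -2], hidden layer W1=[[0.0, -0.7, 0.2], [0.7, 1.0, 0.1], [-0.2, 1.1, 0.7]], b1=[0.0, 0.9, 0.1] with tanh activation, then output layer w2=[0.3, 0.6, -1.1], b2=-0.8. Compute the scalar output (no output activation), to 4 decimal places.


z1[0] = (0.0)·(0) + (-0.7)·(1) + (0.2)·(-2) + 0.0 = -1.1
z1[1] = (0.7)·(0) + (1.0)·(1) + (0.1)·(-2) + 0.9 = 1.7
z1[2] = (-0.2)·(0) + (1.1)·(1) + (0.7)·(-2) + 0.1 = -0.2
h = tanh(z1) = [-0.8005, 0.9354, -0.1974]
output = (0.3)·(-0.8005) + (0.6)·(0.9354) + (-1.1)·(-0.1974) - 0.8 = -0.2618

-0.2618


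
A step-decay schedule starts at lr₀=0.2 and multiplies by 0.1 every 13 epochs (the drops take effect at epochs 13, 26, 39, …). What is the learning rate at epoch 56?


n_drops = ⌊56/13⌋ = 4
lr = 0.2·0.1^4 = 0.2·0.0001 = 0.00002

0.00002


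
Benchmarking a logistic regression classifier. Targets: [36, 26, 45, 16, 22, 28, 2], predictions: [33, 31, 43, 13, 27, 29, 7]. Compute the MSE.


Squared errors: (36-33)²=9, (26-31)²=25, (45-43)²=4, (16-13)²=9, (22-27)²=25, (28-29)²=1, (2-7)²=25
Sum = 98
MSE = 98/7 = 14

14


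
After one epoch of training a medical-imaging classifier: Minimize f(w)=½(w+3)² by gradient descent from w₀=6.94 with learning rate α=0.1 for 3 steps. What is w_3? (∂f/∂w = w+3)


step 1: grad = 6.94+3 = 9.94; w = 6.94 - 0.1·(9.94) = 5.946
step 2: grad = 5.946+3 = 8.946; w = 5.946 - 0.1·(8.946) = 5.0514
step 3: grad = 5.0514+3 = 8.0514; w = 5.0514 - 0.1·(8.0514) = 4.24626

4.24626


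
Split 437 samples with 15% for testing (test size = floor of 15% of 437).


Test = ⌊437·15/100⌋ = 65
Train = 437 - 65 = 372

Train: 372, Test: 65


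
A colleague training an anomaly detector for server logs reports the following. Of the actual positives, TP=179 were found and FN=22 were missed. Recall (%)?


Recall = TP/(TP+FN)
= 179/(179+22)
= 179/201 = 89.05%

89.05%


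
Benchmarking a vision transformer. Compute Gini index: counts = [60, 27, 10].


Probabilities: [60/97, 27/97, 10/97] ≈ [0.6186, 0.2784, 0.1031]
Σpᵢ² = (3600 + 729 + 100)/97² = 4429/9409
Gini = 1 - Σpᵢ² = 1 - 4429/9409 = 0.5293

0.5293


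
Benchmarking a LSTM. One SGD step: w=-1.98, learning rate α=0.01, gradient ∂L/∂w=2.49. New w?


w_new = w - α·∇
= -1.98 - 0.01·2.49
= -1.98 - 0.0249
= -2.0049

-2.0049


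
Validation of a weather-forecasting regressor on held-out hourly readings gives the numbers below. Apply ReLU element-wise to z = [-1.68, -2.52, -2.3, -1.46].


ReLU(-1.68) = max(0, -1.68) = 0.0
ReLU(-2.52) = max(0, -2.52) = 0.0
ReLU(-2.3) = max(0, -2.3) = 0.0
ReLU(-1.46) = max(0, -1.46) = 0.0
result = [0.0, 0.0, 0.0, 0.0]

[0.0, 0.0, 0.0, 0.0]


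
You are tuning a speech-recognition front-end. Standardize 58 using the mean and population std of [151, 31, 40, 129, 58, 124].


μ = 88.8333, σ = 47.249
z = (58 - 88.8333)/47.249 = -0.6526

-0.6526


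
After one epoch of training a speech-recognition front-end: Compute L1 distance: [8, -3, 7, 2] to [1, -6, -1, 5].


d = |8-1| + |-3+ 6| + |7+ 1| + |2-5|
  = 7 + 3 + 8 + 3
  = 21

21


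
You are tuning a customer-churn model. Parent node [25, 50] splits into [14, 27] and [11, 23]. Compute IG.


Parent = [25, 50], H_parent = 0.9183
H_left = 0.9262 (n=41), H_right = 0.9082 (n=34)
H_children = (41/75)·0.9262 + (34/75)·0.9082 = 0.918
IG = 0.9183 - 0.918 = 0.0003

0.0003


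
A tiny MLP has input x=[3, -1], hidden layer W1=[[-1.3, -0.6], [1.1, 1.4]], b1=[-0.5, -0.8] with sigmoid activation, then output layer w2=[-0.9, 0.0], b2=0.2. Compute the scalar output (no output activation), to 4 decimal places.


z1[0] = (-1.3)·(3) + (-0.6)·(-1) - 0.5 = -3.8
z1[1] = (1.1)·(3) + (1.4)·(-1) - 0.8 = 1.1
h = sigmoid(z1) = [0.0219, 0.7503]
output = (-0.9)·(0.0219) + (0.0)·(0.7503) + 0.2 = 0.1803

0.1803


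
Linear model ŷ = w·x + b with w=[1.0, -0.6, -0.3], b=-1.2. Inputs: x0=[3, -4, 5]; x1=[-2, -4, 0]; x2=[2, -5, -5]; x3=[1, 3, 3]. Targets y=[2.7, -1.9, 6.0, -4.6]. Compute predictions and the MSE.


ŷ0 = (1.0)·(3) + (-0.6)·(-4) + (-0.3)·(5) - 1.2 = 2.7
ŷ1 = (1.0)·(-2) + (-0.6)·(-4) + (-0.3)·(0) - 1.2 = -0.8
ŷ2 = (1.0)·(2) + (-0.6)·(-5) + (-0.3)·(-5) - 1.2 = 5.3
ŷ3 = (1.0)·(1) + (-0.6)·(3) + (-0.3)·(3) - 1.2 = -2.9
errors² = [0.0, 1.21, 0.49, 2.89]
MSE = 4.5900/4 = 1.1475

1.1475


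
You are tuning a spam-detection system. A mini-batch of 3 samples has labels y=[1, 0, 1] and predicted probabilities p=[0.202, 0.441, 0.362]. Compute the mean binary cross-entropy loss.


L[0] = -ln(0.202) = 1.5995
L[1] = -ln(1-0.441) = -ln(0.559) = 0.5816
L[2] = -ln(0.362) = 1.0161
mean = (1.5995 + 0.5816 + 1.0161)/3 = 1.0657

1.0657


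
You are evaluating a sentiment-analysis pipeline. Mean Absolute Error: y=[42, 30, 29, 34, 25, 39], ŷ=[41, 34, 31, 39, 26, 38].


Absolute errors: |42-41|=1, |30-34|=4, |29-31|=2, |34-39|=5, |25-26|=1, |39-38|=1
Sum = 14
MAE = 14/6 = 7/3

7/3


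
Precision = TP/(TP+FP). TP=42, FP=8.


Precision = TP/(TP+FP)
= 42/(42+8)
= 42/50 = 84.0%

84.0%


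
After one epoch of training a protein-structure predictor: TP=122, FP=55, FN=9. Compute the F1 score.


Precision = 122/177 = 0.6893
Recall = 122/131 = 0.9313
F1 = 2·P·R/(P+R) = 2·TP/(2·TP+FP+FN) = 244/(244+55+9) = 244/308 = 0.7922

0.7922


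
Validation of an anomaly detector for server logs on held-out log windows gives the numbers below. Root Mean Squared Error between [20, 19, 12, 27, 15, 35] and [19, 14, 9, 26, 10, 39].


MSE = 77/6 = 12.8333
RMSE = √(77/6) = 3.5824

3.5824


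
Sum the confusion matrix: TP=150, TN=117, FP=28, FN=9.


Total = TP + TN + FP + FN
= 150 + 117 + 28 + 9
= 304
(Predicted positive: 178, predicted negative: 126)

304


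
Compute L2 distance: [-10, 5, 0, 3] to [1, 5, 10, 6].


d = √((-10-1)² + (5-5)² + (0-10)² + (3-6)²)
  = √(121 + 0 + 100 + 9)
  = √230 = 15.1658

15.1658


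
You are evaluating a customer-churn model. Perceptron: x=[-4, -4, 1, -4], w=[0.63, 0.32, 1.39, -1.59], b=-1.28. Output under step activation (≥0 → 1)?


z = (-4)·(0.63) + (-4)·(0.32) + (1)·(1.39) + (-4)·(-1.59) - 1.28
  = 2.67
step(z) = 1 (z≥0)

1


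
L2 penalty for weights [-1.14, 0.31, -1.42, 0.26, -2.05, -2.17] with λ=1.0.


‖w‖₂² = (-1.14)² + (0.31)² + (-1.42)² + (0.26)² + (-2.05)² + (-2.17)²
     = 1.2996 + 0.0961 + 2.0164 + 0.0676 + 4.2025 + 4.7089
     = 12.3911
λ·‖w‖₂² = 1.0·12.3911 = 12.3911

12.3911


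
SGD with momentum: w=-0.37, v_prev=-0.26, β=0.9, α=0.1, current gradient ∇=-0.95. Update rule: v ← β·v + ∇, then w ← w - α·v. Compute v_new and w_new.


v_new = 0.9·-0.26 - 0.95 = -0.234 - 0.95 = -1.184
w_new = -0.37 - 0.1·-1.184 = -0.37 + 0.1184 = -0.2516

v_new=-1.184, w_new=-0.2516


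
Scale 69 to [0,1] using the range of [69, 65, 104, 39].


min=39, max=104
(69-39)/(104-39) = 30/65 = 0.4615

0.4615


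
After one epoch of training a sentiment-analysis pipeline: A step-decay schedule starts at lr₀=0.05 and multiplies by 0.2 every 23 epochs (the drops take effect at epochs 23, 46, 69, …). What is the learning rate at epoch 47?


n_drops = ⌊47/23⌋ = 2
lr = 0.05·0.2^2 = 0.05·0.04 = 0.002

0.002


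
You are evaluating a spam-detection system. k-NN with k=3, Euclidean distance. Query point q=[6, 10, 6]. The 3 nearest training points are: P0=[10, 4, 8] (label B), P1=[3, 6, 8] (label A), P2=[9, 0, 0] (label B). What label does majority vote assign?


d(q,P0) = 7.4833  (label B)
d(q,P1) = 5.3852  (label A)
d(q,P2) = 12.0416  (label B)
Votes: A=1, B=2
Majority → B

B


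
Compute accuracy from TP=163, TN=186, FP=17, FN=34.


Accuracy = (TP+TN)/(TP+TN+FP+FN)
= (163+186)/(400)
= 349/400 = 87.25%

87.25%


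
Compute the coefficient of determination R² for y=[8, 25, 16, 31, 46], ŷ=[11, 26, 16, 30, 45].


ȳ = 25.2
SS_res = Σ(y-ŷ)² = 12
SS_tot = Σ(y-ȳ)² = 846.8
R² = 1 - SS_res/SS_tot = 1 - 0.0142 = 0.9858

0.9858


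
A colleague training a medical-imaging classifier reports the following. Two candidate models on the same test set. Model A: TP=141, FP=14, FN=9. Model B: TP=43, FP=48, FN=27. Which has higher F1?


Model A: P=141/155=0.9097, R=141/150=0.94, F1=2PR/(P+R)=2TP/(2TP+FP+FN)=282/305=0.9246
Model B: P=43/91=0.4725, R=43/70=0.6143, F1=2PR/(P+R)=2TP/(2TP+FP+FN)=86/161=0.5342
0.9246 > 0.5342 → Model A

Model A


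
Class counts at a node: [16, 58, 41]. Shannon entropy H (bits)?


Probabilities: [16/115, 58/115, 41/115] ≈ [0.1391, 0.5043, 0.3565]
H = -((16/115)·log₂(16/115) + (58/115)·log₂(58/115) + (41/115)·log₂(41/115))
  = 1.4244 bits

1.4244 bits


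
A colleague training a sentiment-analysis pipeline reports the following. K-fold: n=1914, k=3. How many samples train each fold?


Fold size = 1914/3 = 638
Training per fold = 1914 - 638 = 1276

1276


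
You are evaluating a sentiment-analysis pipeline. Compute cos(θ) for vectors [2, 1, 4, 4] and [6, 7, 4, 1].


A·B = 2·6 + 1·7 + 4·4 + 4·1 = 39
‖A‖ = √37 = 6.0828, ‖B‖ = √102 = 10.0995
cos = 39/(√37·√102) = 39/√3774 = 0.6348

0.6348


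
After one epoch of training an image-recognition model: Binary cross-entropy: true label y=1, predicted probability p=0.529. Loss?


BCE = -[y·ln(p) + (1-y)·ln(1-p)]
= -1·ln(0.529) - 0
= -ln(0.529) = 0.6368

0.6368


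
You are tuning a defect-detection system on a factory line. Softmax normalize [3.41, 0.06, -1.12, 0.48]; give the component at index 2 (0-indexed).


Exponentials: e^3.41=30.2652, e^0.06=1.0618, e^-1.12=0.3263, e^0.48=1.6161
Sum = 33.2694
Softmax = [0.9097, 0.0319, 0.0098, 0.0486]
p[2] = 0.3263/33.2694 = 0.0098

0.0098


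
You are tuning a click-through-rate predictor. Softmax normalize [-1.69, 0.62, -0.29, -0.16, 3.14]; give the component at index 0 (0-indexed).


Exponentials: e^-1.69=0.1845, e^0.62=1.8589, e^-0.29=0.7483, e^-0.16=0.8521, e^3.14=23.1039
Sum = 26.7477
Softmax = [0.0069, 0.0695, 0.028, 0.0319, 0.8638]
p[0] = 0.1845/26.7477 = 0.0069

0.0069


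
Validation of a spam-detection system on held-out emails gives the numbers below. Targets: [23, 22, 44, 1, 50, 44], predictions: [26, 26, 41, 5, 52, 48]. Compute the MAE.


Absolute errors: |23-26|=3, |22-26|=4, |44-41|=3, |1-5|=4, |50-52|=2, |44-48|=4
Sum = 20
MAE = 20/6 = 10/3

10/3


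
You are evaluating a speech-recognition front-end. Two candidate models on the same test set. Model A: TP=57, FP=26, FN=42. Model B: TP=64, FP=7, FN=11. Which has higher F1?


Model A: P=57/83=0.6867, R=57/99=0.5758, F1=2PR/(P+R)=2TP/(2TP+FP+FN)=114/182=0.6264
Model B: P=64/71=0.9014, R=64/75=0.8533, F1=2PR/(P+R)=2TP/(2TP+FP+FN)=128/146=0.8767
0.6264 < 0.8767 → Model B

Model B


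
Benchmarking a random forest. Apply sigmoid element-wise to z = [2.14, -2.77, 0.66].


σ(2.14) = 1/(1+e^-2.14) = 0.8947
σ(-2.77) = 1/(1+e^2.77) = 0.059
σ(0.66) = 1/(1+e^-0.66) = 0.6593
result = [0.8947, 0.059, 0.6593]

[0.8947, 0.059, 0.6593]


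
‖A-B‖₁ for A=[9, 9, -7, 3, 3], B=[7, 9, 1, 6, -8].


d = |9-7| + |9-9| + |-7-1| + |3-6| + |3+ 8|
  = 2 + 0 + 8 + 3 + 11
  = 24

24


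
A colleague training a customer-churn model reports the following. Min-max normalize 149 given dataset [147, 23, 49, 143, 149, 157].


min=23, max=157
(149-23)/(157-23) = 126/134 = 0.9403

0.9403


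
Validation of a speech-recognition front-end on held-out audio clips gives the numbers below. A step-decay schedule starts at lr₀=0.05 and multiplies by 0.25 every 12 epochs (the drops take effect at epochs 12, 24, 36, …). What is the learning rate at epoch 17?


n_drops = ⌊17/12⌋ = 1
lr = 0.05·0.25^1 = 0.05·0.25 = 0.0125

0.0125


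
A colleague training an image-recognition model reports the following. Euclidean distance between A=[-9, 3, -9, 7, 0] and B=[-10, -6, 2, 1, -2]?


d = √((-9+ 10)² + (3+ 6)² + (-9-2)² + (7-1)² + (0+ 2)²)
  = √(1 + 81 + 121 + 36 + 4)
  = √243 = 15.5885

15.5885


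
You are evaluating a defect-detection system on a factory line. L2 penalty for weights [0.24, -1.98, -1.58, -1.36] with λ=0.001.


‖w‖₂² = (0.24)² + (-1.98)² + (-1.58)² + (-1.36)²
     = 0.0576 + 3.9204 + 2.4964 + 1.8496
     = 8.324
λ·‖w‖₂² = 0.001·8.324 = 0.008324

0.008324


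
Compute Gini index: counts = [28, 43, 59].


Probabilities: [28/130, 43/130, 59/130] ≈ [0.2154, 0.3308, 0.4538]
Σpᵢ² = (784 + 1849 + 3481)/130² = 6114/16900
Gini = 1 - Σpᵢ² = 1 - 6114/16900 = 0.6382

0.6382


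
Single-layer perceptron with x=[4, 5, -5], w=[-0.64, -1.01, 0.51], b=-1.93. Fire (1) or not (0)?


z = (4)·(-0.64) + (5)·(-1.01) + (-5)·(0.51) - 1.93
  = -12.09
step(z) = 0 (z<0)

0


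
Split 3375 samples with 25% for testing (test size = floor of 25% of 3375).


Test = ⌊3375·25/100⌋ = 843
Train = 3375 - 843 = 2532

Train: 2532, Test: 843


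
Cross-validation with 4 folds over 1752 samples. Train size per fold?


Fold size = 1752/4 = 438
Training per fold = 1752 - 438 = 1314

1314


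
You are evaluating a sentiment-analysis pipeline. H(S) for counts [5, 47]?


Probabilities: [5/52, 47/52] ≈ [0.0962, 0.9038]
H = -((5/52)·log₂(5/52) + (47/52)·log₂(47/52))
  = 0.4567 bits

0.4567 bits


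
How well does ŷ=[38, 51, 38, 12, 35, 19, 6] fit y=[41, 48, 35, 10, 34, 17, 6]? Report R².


ȳ = 27.2857
SS_res = Σ(y-ŷ)² = 36
SS_tot = Σ(y-ȳ)² = 1579.43
R² = 1 - SS_res/SS_tot = 1 - 0.0228 = 0.9772

0.9772


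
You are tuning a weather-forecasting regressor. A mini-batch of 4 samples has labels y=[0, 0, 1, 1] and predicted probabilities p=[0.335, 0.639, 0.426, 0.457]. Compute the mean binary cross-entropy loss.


L[0] = -ln(1-0.335) = -ln(0.665) = 0.408
L[1] = -ln(1-0.639) = -ln(0.361) = 1.0189
L[2] = -ln(0.426) = 0.8533
L[3] = -ln(0.457) = 0.7831
mean = (0.408 + 1.0189 + 0.8533 + 0.7831)/4 = 0.7658

0.7658


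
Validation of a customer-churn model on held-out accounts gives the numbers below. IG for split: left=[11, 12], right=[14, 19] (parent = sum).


Parent = [25, 31], H_parent = 0.9917
H_left = 0.9986 (n=23), H_right = 0.9834 (n=33)
H_children = (23/56)·0.9986 + (33/56)·0.9834 = 0.9896
IG = 0.9917 - 0.9896 = 0.0021

0.0021


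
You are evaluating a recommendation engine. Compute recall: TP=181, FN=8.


Recall = TP/(TP+FN)
= 181/(181+8)
= 181/189 = 95.77%

95.77%


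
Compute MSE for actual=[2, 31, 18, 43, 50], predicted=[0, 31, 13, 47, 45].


Squared errors: (2-0)²=4, (31-31)²=0, (18-13)²=25, (43-47)²=16, (50-45)²=25
Sum = 70
MSE = 70/5 = 14

14


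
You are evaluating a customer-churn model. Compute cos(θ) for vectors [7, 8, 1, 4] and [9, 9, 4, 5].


A·B = 7·9 + 8·9 + 1·4 + 4·5 = 159
‖A‖ = √130 = 11.4018, ‖B‖ = √203 = 14.2478
cos = 159/(√130·√203) = 159/√26390 = 0.9788

0.9788


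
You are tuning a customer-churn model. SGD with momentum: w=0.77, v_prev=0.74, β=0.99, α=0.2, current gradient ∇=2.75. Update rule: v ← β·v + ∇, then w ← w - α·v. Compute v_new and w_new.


v_new = 0.99·0.74 + 2.75 = 0.7326 + 2.75 = 3.4826
w_new = 0.77 - 0.2·3.4826 = 0.77 - 0.69652 = 0.07348

v_new=3.4826, w_new=0.07348


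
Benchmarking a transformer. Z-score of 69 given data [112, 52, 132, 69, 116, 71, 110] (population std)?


μ = 94.5714, σ = 27.8355
z = (69 - 94.5714)/27.8355 = -0.9187

-0.9187


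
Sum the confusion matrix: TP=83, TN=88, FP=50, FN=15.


Total = TP + TN + FP + FN
= 83 + 88 + 50 + 15
= 236
(Predicted positive: 133, predicted negative: 103)

236


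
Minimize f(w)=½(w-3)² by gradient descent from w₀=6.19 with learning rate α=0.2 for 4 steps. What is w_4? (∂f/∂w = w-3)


step 1: grad = 6.19-3 = 3.19; w = 6.19 - 0.2·(3.19) = 5.552
step 2: grad = 5.552-3 = 2.552; w = 5.552 - 0.2·(2.552) = 5.0416
step 3: grad = 5.0416-3 = 2.0416; w = 5.0416 - 0.2·(2.0416) = 4.63328
step 4: grad = 4.63328-3 = 1.63328; w = 4.63328 - 0.2·(1.63328) = 4.306624

4.306624


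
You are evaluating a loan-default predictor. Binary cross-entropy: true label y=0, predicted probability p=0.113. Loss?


BCE = -[y·ln(p) + (1-y)·ln(1-p)]
= -0 - 1·ln(1-0.113)
= -ln(0.887) = 0.1199

0.1199


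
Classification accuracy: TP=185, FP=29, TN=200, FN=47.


Accuracy = (TP+TN)/(TP+TN+FP+FN)
= (185+200)/(461)
= 385/461 = 83.51%

83.51%


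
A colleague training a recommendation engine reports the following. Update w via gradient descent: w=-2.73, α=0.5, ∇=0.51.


w_new = w - α·∇
= -2.73 - 0.5·0.51
= -2.73 - 0.255
= -2.985

-2.985


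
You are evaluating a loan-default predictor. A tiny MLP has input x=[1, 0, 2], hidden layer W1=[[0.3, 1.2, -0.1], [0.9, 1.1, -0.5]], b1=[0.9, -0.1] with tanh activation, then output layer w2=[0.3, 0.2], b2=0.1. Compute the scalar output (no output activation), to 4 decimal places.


z1[0] = (0.3)·(1) + (1.2)·(0) + (-0.1)·(2) + 0.9 = 1.0
z1[1] = (0.9)·(1) + (1.1)·(0) + (-0.5)·(2) - 0.1 = -0.2
h = tanh(z1) = [0.7616, -0.1974]
output = (0.3)·(0.7616) + (0.2)·(-0.1974) + 0.1 = 0.289

0.289


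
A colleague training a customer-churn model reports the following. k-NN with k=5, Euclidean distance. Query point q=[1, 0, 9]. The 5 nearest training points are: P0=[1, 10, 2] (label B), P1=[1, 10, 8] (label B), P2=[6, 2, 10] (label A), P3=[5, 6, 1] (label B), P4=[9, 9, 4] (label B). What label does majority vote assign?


d(q,P0) = 12.2066  (label B)
d(q,P1) = 10.0499  (label B)
d(q,P2) = 5.4772  (label A)
d(q,P3) = 10.7703  (label B)
d(q,P4) = 13.0384  (label B)
Votes: A=1, B=4
Majority → B

B


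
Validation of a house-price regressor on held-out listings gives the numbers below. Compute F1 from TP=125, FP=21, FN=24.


Precision = 125/146 = 0.8562
Recall = 125/149 = 0.8389
F1 = 2·P·R/(P+R) = 2·TP/(2·TP+FP+FN) = 250/(250+21+24) = 250/295 = 0.8475

0.8475


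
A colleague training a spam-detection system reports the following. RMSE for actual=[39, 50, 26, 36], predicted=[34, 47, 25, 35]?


MSE = 36/4 = 9
RMSE = √(36/4) = 3.0

3.0


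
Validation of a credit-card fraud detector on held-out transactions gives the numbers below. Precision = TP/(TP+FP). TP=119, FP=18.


Precision = TP/(TP+FP)
= 119/(119+18)
= 119/137 = 86.86%

86.86%


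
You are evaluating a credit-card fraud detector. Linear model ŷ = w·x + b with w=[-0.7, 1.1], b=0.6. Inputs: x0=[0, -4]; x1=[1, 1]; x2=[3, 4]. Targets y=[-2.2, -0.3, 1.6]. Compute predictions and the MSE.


ŷ0 = (-0.7)·(0) + (1.1)·(-4) + 0.6 = -3.8
ŷ1 = (-0.7)·(1) + (1.1)·(1) + 0.6 = 1.0
ŷ2 = (-0.7)·(3) + (1.1)·(4) + 0.6 = 2.9
errors² = [2.56, 1.69, 1.69]
MSE = 5.9400/3 = 1.98

1.98


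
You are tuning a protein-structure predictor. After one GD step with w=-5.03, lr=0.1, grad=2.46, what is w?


w_new = w - α·∇
= -5.03 - 0.1·2.46
= -5.03 - 0.246
= -5.276

-5.276


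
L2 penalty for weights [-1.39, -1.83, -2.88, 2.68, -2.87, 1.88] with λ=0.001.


‖w‖₂² = (-1.39)² + (-1.83)² + (-2.88)² + (2.68)² + (-2.87)² + (1.88)²
     = 1.9321 + 3.3489 + 8.2944 + 7.1824 + 8.2369 + 3.5344
     = 32.5291
λ·‖w‖₂² = 0.001·32.5291 = 0.032529

0.032529


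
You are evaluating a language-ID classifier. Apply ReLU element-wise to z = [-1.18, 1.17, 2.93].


ReLU(-1.18) = max(0, -1.18) = 0.0
ReLU(1.17) = max(0, 1.17) = 1.17
ReLU(2.93) = max(0, 2.93) = 2.93
result = [0.0, 1.17, 2.93]

[0.0, 1.17, 2.93]


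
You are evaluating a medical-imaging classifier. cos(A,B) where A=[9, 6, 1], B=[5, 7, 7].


A·B = 9·5 + 6·7 + 1·7 = 94
‖A‖ = √118 = 10.8628, ‖B‖ = √123 = 11.0905
cos = 94/(√118·√123) = 94/√14514 = 0.7803

0.7803


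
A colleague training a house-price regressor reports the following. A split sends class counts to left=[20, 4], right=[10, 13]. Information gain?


Parent = [30, 17], H_parent = 0.9441
H_left = 0.65 (n=24), H_right = 0.9877 (n=23)
H_children = (24/47)·0.65 + (23/47)·0.9877 = 0.8153
IG = 0.9441 - 0.8153 = 0.1288

0.1288
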